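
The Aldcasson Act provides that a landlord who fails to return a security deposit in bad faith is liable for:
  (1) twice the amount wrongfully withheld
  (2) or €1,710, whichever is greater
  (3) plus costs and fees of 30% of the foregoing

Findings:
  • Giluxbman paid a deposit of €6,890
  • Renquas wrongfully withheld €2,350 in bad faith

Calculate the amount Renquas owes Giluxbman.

Doubled: 2 × €2,350 = €4,700
Minimum €1,710: €4,700 meets the minimum, no increase.
Costs and fees: 30% of €4,700 = €1,410
Total recovery: €4,700 + €1,410 = €6,110

€6,110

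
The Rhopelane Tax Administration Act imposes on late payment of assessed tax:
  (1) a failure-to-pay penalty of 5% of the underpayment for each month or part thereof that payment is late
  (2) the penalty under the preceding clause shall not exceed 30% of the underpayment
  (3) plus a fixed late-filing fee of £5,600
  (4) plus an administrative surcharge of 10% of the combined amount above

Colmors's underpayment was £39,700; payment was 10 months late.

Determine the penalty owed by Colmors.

Accrued rate: 5% × 10 = 50%, capped at 30% → 30%
Failure-to-pay penalty: 30% of £39,700 = £11,910
Penalty before surcharge: £11,910 + £5,600 = £17,510
Administrative surcharge: 10% of £17,510 = £1,751
Total penalty: £17,510 + £1,751 = £19,261

£19,261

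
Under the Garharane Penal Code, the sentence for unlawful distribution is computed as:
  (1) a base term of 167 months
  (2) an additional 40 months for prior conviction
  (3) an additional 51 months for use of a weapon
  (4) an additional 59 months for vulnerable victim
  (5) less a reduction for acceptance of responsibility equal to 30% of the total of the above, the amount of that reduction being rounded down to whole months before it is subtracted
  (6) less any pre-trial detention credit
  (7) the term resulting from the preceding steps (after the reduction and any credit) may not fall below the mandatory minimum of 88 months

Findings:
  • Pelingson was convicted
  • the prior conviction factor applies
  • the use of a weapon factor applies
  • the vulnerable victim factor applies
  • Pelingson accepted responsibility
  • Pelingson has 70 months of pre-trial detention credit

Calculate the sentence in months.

Prior conviction enhancement: +40 months
Use of a weapon enhancement: +51 months
Vulnerable victim enhancement: +59 months
Adjusted term: 167 months + 40 months + 51 months + 59 months = 317 months
Acceptance of responsibility reduction: 30% of 317 months = 95 months (rounded down)
After reduction: 317 − 95 = 222 months
Less pre-trial detention credit: 222 months − 70 months = 152 months
Minimum 88 months: 152 months meets the minimum, no increase.

152 months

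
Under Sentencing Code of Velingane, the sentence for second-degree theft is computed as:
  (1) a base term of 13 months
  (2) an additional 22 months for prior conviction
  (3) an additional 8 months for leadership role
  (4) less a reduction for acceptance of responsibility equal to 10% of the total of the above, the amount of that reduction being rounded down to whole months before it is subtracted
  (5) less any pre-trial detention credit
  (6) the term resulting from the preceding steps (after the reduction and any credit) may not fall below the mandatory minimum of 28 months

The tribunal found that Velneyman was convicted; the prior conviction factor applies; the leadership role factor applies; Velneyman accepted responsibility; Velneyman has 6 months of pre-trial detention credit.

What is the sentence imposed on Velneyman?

33 months

Prior conviction enhancement: +22 months
Leadership role enhancement: +8 months
Adjusted term: 13 months + 22 months + 8 months = 43 months
Acceptance of responsibility reduction: 10% of 43 months = 4 months (rounded down)
After reduction: 43 − 4 = 39 months
Less pre-trial detention credit: 39 months − 6 months = 33 months
Minimum 28 months: 33 months meets the minimum, no increase.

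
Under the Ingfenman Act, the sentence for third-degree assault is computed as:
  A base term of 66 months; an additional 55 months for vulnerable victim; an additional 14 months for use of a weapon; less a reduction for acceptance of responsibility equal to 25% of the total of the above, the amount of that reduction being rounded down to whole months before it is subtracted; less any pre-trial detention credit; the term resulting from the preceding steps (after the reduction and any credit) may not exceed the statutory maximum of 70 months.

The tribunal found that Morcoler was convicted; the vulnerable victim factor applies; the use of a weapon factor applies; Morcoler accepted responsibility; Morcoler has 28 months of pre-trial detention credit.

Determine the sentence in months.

70 months

Vulnerable victim enhancement: +55 months
Use of a weapon enhancement: +14 months
Adjusted term: 66 months + 55 months + 14 months = 135 months
Acceptance of responsibility reduction: 25% of 135 months = 33 months (rounded down)
After reduction: 135 − 33 = 102 months
Less pre-trial detention credit: 102 months − 28 months = 74 months
Cap at 70 months: 74 months exceeds the cap → 70 months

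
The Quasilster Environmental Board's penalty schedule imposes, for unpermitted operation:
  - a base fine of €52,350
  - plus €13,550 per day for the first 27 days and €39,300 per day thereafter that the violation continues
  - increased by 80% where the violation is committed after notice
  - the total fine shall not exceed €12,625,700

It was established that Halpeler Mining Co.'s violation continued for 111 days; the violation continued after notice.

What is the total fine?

€6,694,920

First 27 days: 27 × €13,550 = €365,850
Remaining days: (111 − 27) × €39,300 = €3,301,200
Per-day component: €365,850 + €3,301,200 = €3,667,050
Base plus per-day: €52,350 + €3,667,050 = €3,719,400
Enhancement: 80% of €3,719,400 = €2,975,520
Enhanced fine: €3,719,400 + €2,975,520 = €6,694,920
Cap at €12,625,700: €6,694,920 is within the cap, no reduction.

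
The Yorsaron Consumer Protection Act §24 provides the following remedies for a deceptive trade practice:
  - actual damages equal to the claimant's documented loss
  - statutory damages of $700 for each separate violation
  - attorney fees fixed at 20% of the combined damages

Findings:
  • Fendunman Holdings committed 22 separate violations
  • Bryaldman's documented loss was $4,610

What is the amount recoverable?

Statutory damages: 22 × $700 = $15,400
Combined damages: $4,610 + $15,400 = $20,010
Attorney fees: 20% of $20,010 = $4,002
Total recovery: $20,010 + $4,002 = $24,012

$24,012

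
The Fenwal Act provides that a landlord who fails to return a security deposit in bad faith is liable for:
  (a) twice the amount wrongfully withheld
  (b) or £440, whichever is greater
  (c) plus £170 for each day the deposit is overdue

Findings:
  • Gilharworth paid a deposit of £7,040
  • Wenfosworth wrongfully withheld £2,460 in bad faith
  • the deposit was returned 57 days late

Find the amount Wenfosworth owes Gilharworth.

£14,610

Doubled: 2 × £2,460 = £4,920
Minimum £440: £4,920 meets the minimum, no increase.
Late-return penalty: 57 × £170 = £9,690
Damages plus late penalty: £4,920 + £9,690 = £14,610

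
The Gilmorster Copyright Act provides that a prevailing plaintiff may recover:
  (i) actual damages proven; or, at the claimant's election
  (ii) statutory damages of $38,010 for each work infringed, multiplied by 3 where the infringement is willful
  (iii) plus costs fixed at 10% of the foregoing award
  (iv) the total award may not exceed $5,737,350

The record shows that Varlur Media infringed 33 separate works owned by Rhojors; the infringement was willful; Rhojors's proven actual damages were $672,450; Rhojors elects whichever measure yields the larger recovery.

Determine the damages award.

Statutory damages: 33 × $38,010 = $1,254,330
Trebled: 3 × $1,254,330 = $3,762,990
Greater of actual damages ($672,450) or enhanced statutory damages ($3,762,990): $3,762,990
Costs: 10% of $3,762,990 = $376,299
Award plus costs: $3,762,990 + $376,299 = $4,139,289
Cap at $5,737,350: $4,139,289 is within the cap, no reduction.

$4,139,289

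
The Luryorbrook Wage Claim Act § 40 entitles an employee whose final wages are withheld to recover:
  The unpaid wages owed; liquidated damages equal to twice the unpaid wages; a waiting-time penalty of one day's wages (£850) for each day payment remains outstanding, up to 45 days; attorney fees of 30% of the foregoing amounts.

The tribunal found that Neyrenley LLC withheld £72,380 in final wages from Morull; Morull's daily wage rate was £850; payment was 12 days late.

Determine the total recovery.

£295,542

Doubled: 2 × £72,380 = £144,760
Penalty days: min(12, 45) = 12
Waiting-time penalty: 12 × £850 = £10,200
Subtotal: £72,380 + £144,760 + £10,200 = £227,340
Attorney fees: 30% of £227,340 = £68,202
Total award: £227,340 + £68,202 = £295,542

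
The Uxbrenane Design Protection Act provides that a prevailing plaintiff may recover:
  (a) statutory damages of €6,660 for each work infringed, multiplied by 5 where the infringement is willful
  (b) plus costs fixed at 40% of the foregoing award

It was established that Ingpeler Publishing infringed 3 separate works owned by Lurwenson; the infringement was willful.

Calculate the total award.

€139,860

Statutory damages: 3 × €6,660 = €19,980
Multiplied by 5: 5 × €19,980 = €99,900
Costs: 40% of €99,900 = €39,960
Award plus costs: €99,900 + €39,960 = €139,860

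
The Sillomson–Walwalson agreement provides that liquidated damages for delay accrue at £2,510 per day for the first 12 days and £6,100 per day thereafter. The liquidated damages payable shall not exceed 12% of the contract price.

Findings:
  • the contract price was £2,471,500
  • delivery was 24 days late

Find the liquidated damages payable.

Liquidated damages: £103,320

First 12 days: 12 × £2,510 = £30,120
Remaining days: (24 − 12) × £6,100 = £73,200
Accrued per-day damages: £30,120 + £73,200 = £103,320
Cap: 12% of £2,471,500 = £296,580
Cap at £296,580: £103,320 is within the cap, no reduction.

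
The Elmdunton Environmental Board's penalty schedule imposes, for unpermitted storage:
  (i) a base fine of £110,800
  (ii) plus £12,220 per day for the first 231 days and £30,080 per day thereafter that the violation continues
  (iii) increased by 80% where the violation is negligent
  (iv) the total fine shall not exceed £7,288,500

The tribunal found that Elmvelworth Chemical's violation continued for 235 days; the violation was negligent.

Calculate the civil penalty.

Civil penalty: £5,497,092

First 231 days: 231 × £12,220 = £2,822,820
Remaining days: (235 − 231) × £30,080 = £120,320
Per-day component: £2,822,820 + £120,320 = £2,943,140
Base plus per-day: £110,800 + £2,943,140 = £3,053,940
Enhancement: 80% of £3,053,940 = £2,443,152
Enhanced fine: £3,053,940 + £2,443,152 = £5,497,092
Cap at £7,288,500: £5,497,092 is within the cap, no reduction.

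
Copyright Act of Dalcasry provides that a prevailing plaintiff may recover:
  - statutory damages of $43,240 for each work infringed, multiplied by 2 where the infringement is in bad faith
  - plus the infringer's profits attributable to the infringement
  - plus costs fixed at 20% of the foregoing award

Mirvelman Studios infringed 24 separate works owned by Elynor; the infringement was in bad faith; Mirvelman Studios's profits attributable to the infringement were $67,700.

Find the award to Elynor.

Statutory damages: 24 × $43,240 = $1,037,760
Doubled: 2 × $1,037,760 = $2,075,520
Combined award: $2,075,520 + $67,700 = $2,143,220
Costs: 20% of $2,143,220 = $428,644
Award plus costs: $2,143,220 + $428,644 = $2,571,864

$2,571,864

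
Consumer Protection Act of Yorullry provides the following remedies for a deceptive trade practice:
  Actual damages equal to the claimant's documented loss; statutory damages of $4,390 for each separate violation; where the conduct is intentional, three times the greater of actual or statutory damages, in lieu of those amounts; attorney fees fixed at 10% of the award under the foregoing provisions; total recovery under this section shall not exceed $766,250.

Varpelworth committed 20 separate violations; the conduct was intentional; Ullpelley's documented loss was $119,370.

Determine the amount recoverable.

$393,921

Statutory damages: 20 × $4,390 = $87,800
Greater of actual damages ($119,370) or statutory damages ($87,800): $119,370
Trebled: 3 × $119,370 = $358,110
Attorney fees: 10% of $358,110 = $35,811
Total before cap: $358,110 + $35,811 = $393,921
Cap at $766,250: $393,921 is within the cap, no reduction.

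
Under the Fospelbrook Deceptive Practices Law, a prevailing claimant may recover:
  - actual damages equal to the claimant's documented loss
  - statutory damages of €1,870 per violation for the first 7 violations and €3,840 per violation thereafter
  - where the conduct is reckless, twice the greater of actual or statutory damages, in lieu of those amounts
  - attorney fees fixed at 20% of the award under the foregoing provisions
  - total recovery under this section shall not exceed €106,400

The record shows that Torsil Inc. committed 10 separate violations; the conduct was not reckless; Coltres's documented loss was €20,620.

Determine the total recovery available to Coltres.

€54,276

First 7 violations: 7 × €1,870 = €13,090
Remaining violations: (10 − 7) × €3,840 = €11,520
Statutory damages: €13,090 + €11,520 = €24,610
Conduct not reckless: the in-lieu enhancement does not apply.
Actual plus statutory damages: €20,620 + €24,610 = €45,230
Attorney fees: 20% of €45,230 = €9,046
Total before cap: €45,230 + €9,046 = €54,276
Cap at €106,400: €54,276 is within the cap, no reduction.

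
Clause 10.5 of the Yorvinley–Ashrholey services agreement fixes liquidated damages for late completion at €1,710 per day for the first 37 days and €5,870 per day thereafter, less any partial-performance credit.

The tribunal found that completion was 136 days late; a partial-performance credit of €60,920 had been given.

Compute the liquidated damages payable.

First 37 days: 37 × €1,710 = €63,270
Remaining days: (136 − 37) × €5,870 = €581,130
Accrued per-day damages: €63,270 + €581,130 = €644,400
Less partial-performance credit: €644,400 − €60,920 = €583,480

€583,480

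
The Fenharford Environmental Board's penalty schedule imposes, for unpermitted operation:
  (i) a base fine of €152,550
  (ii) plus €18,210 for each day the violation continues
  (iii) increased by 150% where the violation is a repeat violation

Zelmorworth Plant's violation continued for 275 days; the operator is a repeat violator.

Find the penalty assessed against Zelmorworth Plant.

€12,900,750

Per-day component: 275 × €18,210 = €5,007,750
Base plus per-day: €152,550 + €5,007,750 = €5,160,300
Enhancement: 150% of €5,160,300 = €7,740,450
Enhanced fine: €5,160,300 + €7,740,450 = €12,900,750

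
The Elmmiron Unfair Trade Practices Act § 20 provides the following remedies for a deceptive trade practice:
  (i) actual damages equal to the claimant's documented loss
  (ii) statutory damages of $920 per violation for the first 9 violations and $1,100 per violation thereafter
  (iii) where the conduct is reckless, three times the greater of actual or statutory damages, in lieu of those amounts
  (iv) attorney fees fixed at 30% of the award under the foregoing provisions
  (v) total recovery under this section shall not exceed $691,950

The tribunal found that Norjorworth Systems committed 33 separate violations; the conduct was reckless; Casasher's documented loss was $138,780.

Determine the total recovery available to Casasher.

Total recovery: $541,242

First 9 violations: 9 × $920 = $8,280
Remaining violations: (33 − 9) × $1,100 = $26,400
Statutory damages: $8,280 + $26,400 = $34,680
Greater of actual damages ($138,780) or statutory damages ($34,680): $138,780
Trebled: 3 × $138,780 = $416,340
Attorney fees: 30% of $416,340 = $124,902
Total before cap: $416,340 + $124,902 = $541,242
Cap at $691,950: $541,242 is within the cap, no reduction.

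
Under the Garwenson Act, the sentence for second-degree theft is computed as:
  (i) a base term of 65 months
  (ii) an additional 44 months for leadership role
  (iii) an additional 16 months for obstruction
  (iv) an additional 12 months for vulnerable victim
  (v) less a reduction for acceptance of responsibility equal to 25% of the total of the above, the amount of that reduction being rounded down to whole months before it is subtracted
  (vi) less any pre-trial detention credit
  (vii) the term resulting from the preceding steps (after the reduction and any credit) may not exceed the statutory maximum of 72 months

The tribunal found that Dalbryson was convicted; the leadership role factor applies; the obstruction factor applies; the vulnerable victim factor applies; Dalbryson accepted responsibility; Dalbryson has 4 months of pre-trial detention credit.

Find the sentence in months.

Leadership role enhancement: +44 months
Obstruction enhancement: +16 months
Vulnerable victim enhancement: +12 months
Adjusted term: 65 months + 44 months + 16 months + 12 months = 137 months
Acceptance of responsibility reduction: 25% of 137 months = 34 months (rounded down)
After reduction: 137 − 34 = 103 months
Less pre-trial detention credit: 103 months − 4 months = 99 months
Cap at 72 months: 99 months exceeds the cap → 72 months

72 months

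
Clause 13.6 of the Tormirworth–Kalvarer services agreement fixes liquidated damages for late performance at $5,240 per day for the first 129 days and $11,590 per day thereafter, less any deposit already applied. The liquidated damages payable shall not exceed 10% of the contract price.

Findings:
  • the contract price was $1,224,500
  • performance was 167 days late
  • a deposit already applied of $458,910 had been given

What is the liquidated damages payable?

$122,450

First 129 days: 129 × $5,240 = $675,960
Remaining days: (167 − 129) × $11,590 = $440,420
Accrued per-day damages: $675,960 + $440,420 = $1,116,380
Less deposit already applied: $1,116,380 − $458,910 = $657,470
Cap: 10% of $1,224,500 = $122,450
Cap at $122,450: $657,470 exceeds the cap → $122,450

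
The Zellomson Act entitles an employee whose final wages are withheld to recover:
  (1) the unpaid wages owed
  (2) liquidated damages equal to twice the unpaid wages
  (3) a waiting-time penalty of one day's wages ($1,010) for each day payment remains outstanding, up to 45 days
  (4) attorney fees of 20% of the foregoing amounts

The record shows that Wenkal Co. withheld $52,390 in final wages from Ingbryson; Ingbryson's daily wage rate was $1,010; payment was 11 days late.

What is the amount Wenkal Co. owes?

$201,936

Doubled: 2 × $52,390 = $104,780
Penalty days: min(11, 45) = 11
Waiting-time penalty: 11 × $1,010 = $11,110
Subtotal: $52,390 + $104,780 + $11,110 = $168,280
Attorney fees: 20% of $168,280 = $33,656
Total award: $168,280 + $33,656 = $201,936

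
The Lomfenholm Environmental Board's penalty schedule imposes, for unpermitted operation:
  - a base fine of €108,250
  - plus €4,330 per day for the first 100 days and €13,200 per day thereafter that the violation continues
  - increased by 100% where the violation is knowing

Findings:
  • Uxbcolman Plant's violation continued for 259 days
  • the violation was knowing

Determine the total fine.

€5,280,100

First 100 days: 100 × €4,330 = €433,000
Remaining days: (259 − 100) × €13,200 = €2,098,800
Per-day component: €433,000 + €2,098,800 = €2,531,800
Base plus per-day: €108,250 + €2,531,800 = €2,640,050
Enhancement: 100% of €2,640,050 = €2,640,050
Enhanced fine: €2,640,050 + €2,640,050 = €5,280,100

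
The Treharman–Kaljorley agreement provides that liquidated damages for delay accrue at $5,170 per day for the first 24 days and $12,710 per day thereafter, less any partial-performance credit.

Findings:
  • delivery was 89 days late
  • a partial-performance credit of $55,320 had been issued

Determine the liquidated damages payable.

First 24 days: 24 × $5,170 = $124,080
Remaining days: (89 − 24) × $12,710 = $826,150
Accrued per-day damages: $124,080 + $826,150 = $950,230
Less partial-performance credit: $950,230 − $55,320 = $894,910

$894,910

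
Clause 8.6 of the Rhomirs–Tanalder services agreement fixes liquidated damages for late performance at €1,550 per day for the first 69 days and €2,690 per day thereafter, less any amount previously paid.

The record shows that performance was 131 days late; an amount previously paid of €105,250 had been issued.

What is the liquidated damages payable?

€168,480

First 69 days: 69 × €1,550 = €106,950
Remaining days: (131 − 69) × €2,690 = €166,780
Accrued per-day damages: €106,950 + €166,780 = €273,730
Less amount previously paid: €273,730 − €105,250 = €168,480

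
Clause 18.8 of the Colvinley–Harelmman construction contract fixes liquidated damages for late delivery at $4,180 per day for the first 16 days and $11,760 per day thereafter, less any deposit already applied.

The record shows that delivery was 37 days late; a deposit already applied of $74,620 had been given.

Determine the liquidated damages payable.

First 16 days: 16 × $4,180 = $66,880
Remaining days: (37 − 16) × $11,760 = $246,960
Accrued per-day damages: $66,880 + $246,960 = $313,840
Less deposit already applied: $313,840 − $74,620 = $239,220

Liquidated damages: $239,220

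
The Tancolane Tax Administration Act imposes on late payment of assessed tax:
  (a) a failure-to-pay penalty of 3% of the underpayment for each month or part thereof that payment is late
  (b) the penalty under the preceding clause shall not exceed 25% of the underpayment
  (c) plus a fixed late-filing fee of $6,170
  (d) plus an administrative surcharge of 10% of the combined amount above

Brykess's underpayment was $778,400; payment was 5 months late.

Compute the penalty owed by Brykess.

Accrued rate: 3% × 5 = 15%, capped at 25% → 15%
Failure-to-pay penalty: 15% of $778,400 = $116,760
Penalty before surcharge: $116,760 + $6,170 = $122,930
Administrative surcharge: 10% of $122,930 = $12,293
Total penalty: $122,930 + $12,293 = $135,223

$135,223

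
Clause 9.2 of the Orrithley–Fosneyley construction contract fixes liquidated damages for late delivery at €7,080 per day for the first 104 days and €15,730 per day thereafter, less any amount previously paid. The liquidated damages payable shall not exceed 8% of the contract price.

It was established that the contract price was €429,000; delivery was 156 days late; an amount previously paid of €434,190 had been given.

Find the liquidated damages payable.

First 104 days: 104 × €7,080 = €736,320
Remaining days: (156 − 104) × €15,730 = €817,960
Accrued per-day damages: €736,320 + €817,960 = €1,554,280
Less amount previously paid: €1,554,280 − €434,190 = €1,120,090
Cap: 8% of €429,000 = €34,320
Cap at €34,320: €1,120,090 exceeds the cap → €34,320

€34,320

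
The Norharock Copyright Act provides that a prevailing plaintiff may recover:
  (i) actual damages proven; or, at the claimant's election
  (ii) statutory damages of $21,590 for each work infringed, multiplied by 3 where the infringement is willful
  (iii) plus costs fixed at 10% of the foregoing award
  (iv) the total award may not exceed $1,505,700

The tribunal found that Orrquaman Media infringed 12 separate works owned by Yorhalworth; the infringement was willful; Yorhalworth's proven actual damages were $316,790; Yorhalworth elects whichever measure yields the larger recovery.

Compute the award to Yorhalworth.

$854,964

Statutory damages: 12 × $21,590 = $259,080
Trebled: 3 × $259,080 = $777,240
Greater of actual damages ($316,790) or enhanced statutory damages ($777,240): $777,240
Costs: 10% of $777,240 = $77,724
Award plus costs: $777,240 + $77,724 = $854,964
Cap at $1,505,700: $854,964 is within the cap, no reduction.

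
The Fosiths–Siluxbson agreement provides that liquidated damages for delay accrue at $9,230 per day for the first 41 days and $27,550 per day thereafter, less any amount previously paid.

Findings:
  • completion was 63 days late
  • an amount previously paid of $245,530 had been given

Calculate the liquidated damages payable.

$739,000

First 41 days: 41 × $9,230 = $378,430
Remaining days: (63 − 41) × $27,550 = $606,100
Accrued per-day damages: $378,430 + $606,100 = $984,530
Less amount previously paid: $984,530 − $245,530 = $739,000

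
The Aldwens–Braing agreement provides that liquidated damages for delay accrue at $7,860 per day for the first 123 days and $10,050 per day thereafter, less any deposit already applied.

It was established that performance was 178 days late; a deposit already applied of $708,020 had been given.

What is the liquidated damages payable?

$811,510

First 123 days: 123 × $7,860 = $966,780
Remaining days: (178 − 123) × $10,050 = $552,750
Accrued per-day damages: $966,780 + $552,750 = $1,519,530
Less deposit already applied: $1,519,530 − $708,020 = $811,510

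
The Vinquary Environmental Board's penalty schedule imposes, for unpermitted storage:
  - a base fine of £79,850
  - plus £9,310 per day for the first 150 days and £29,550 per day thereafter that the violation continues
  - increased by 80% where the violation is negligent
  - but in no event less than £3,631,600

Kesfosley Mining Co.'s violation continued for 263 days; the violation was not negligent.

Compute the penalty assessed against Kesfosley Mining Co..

£4,815,500

First 150 days: 150 × £9,310 = £1,396,500
Remaining days: (263 − 150) × £29,550 = £3,339,150
Per-day component: £1,396,500 + £3,339,150 = £4,735,650
Base plus per-day: £79,850 + £4,735,650 = £4,815,500
The violation was not negligent: no 80% increase.
Minimum £3,631,600: £4,815,500 meets the minimum, no increase.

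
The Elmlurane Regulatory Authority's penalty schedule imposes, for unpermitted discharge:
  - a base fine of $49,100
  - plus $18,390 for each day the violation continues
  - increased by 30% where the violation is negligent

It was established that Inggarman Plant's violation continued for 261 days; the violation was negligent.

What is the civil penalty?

$6,303,557

Per-day component: 261 × $18,390 = $4,799,790
Base plus per-day: $49,100 + $4,799,790 = $4,848,890
Enhancement: 30% of $4,848,890 = $1,454,667
Enhanced fine: $4,848,890 + $1,454,667 = $6,303,557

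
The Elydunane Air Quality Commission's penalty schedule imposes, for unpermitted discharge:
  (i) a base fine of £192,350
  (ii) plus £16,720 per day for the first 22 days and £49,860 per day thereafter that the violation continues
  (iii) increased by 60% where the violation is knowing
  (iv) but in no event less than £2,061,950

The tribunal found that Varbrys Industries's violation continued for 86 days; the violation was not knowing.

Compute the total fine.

Civil penalty: £3,751,230

First 22 days: 22 × £16,720 = £367,840
Remaining days: (86 − 22) × £49,860 = £3,191,040
Per-day component: £367,840 + £3,191,040 = £3,558,880
Base plus per-day: £192,350 + £3,558,880 = £3,751,230
The violation was not knowing: no 60% increase.
Minimum £2,061,950: £3,751,230 meets the minimum, no increase.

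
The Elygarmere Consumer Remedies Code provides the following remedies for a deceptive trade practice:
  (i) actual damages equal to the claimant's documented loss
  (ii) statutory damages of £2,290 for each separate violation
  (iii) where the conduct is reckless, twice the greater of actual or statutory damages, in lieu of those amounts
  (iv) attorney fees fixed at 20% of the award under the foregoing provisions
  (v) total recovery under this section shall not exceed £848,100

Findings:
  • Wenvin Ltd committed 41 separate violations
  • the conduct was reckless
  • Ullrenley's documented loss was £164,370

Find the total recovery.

Statutory damages: 41 × £2,290 = £93,890
Greater of actual damages (£164,370) or statutory damages (£93,890): £164,370
Doubled: 2 × £164,370 = £328,740
Attorney fees: 20% of £328,740 = £65,748
Total before cap: £328,740 + £65,748 = £394,488
Cap at £848,100: £394,488 is within the cap, no reduction.

£394,488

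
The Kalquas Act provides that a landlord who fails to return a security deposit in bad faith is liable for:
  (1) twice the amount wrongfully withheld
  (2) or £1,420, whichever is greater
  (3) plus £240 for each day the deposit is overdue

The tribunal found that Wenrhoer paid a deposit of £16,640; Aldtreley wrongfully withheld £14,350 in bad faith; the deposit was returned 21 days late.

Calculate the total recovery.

Doubled: 2 × £14,350 = £28,700
Minimum £1,420: £28,700 meets the minimum, no increase.
Late-return penalty: 21 × £240 = £5,040
Damages plus late penalty: £28,700 + £5,040 = £33,740

Recovery: £33,740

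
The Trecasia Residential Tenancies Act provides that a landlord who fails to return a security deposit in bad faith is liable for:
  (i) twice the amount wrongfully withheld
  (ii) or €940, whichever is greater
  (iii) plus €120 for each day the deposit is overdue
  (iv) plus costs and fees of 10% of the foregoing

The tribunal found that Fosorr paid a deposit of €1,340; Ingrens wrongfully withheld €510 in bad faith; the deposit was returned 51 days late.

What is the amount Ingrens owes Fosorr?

Doubled: 2 × €510 = €1,020
Minimum €940: €1,020 meets the minimum, no increase.
Late-return penalty: 51 × €120 = €6,120
Damages plus late penalty: €1,020 + €6,120 = €7,140
Costs and fees: 10% of €7,140 = €714
Total recovery: €7,140 + €714 = €7,854

Recovery: €7,854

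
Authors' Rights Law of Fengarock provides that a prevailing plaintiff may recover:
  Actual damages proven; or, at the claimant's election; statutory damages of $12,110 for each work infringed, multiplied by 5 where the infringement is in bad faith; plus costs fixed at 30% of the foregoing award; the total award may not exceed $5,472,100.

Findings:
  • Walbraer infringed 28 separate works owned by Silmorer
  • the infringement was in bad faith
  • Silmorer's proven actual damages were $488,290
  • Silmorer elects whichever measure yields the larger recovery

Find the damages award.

Statutory damages: 28 × $12,110 = $339,080
Multiplied by 5: 5 × $339,080 = $1,695,400
Greater of actual damages ($488,290) or enhanced statutory damages ($1,695,400): $1,695,400
Costs: 30% of $1,695,400 = $508,620
Award plus costs: $1,695,400 + $508,620 = $2,204,020
Cap at $5,472,100: $2,204,020 is within the cap, no reduction.

$2,204,020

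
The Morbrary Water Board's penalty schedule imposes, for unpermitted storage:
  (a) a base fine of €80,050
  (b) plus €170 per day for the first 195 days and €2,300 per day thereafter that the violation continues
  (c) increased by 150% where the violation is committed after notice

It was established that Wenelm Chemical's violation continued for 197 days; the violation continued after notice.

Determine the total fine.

First 195 days: 195 × €170 = €33,150
Remaining days: (197 − 195) × €2,300 = €4,600
Per-day component: €33,150 + €4,600 = €37,750
Base plus per-day: €80,050 + €37,750 = €117,800
Enhancement: 150% of €117,800 = €176,700
Enhanced fine: €117,800 + €176,700 = €294,500

Civil penalty: €294,500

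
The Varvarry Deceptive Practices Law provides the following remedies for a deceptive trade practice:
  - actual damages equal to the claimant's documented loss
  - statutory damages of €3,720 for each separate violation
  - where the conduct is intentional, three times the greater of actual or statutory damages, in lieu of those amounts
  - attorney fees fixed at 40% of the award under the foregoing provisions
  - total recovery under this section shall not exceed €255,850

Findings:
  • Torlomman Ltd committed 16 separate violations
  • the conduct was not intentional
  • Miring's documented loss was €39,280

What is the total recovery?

€138,320

Statutory damages: 16 × €3,720 = €59,520
Conduct not intentional: the in-lieu enhancement does not apply.
Actual plus statutory damages: €39,280 + €59,520 = €98,800
Attorney fees: 40% of €98,800 = €39,520
Total before cap: €98,800 + €39,520 = €138,320
Cap at €255,850: €138,320 is within the cap, no reduction.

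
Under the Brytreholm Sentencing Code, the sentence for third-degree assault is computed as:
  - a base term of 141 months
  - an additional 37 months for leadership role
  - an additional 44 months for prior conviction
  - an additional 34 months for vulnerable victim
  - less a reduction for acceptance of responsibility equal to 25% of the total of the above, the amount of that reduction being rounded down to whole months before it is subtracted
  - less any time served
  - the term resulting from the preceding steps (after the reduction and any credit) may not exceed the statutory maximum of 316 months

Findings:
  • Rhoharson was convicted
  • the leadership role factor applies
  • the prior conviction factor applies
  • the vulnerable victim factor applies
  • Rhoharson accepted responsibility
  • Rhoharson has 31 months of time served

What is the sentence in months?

Leadership role enhancement: +37 months
Prior conviction enhancement: +44 months
Vulnerable victim enhancement: +34 months
Adjusted term: 141 months + 37 months + 44 months + 34 months = 256 months
Acceptance of responsibility reduction: 25% of 256 months = 64 months (rounded down)
After reduction: 256 − 64 = 192 months
Less time served: 192 months − 31 months = 161 months
Cap at 316 months: 161 months is within the cap, no reduction.

Sentence: 161 months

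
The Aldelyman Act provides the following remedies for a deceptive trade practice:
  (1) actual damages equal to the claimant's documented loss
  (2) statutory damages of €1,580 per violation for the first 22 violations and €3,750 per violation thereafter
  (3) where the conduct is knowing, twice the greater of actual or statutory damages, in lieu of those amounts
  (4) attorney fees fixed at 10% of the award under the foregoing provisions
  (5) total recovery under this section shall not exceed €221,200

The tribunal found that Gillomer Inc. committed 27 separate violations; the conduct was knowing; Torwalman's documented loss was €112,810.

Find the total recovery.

First 22 violations: 22 × €1,580 = €34,760
Remaining violations: (27 − 22) × €3,750 = €18,750
Statutory damages: €34,760 + €18,750 = €53,510
Greater of actual damages (€112,810) or statutory damages (€53,510): €112,810
Doubled: 2 × €112,810 = €225,620
Attorney fees: 10% of €225,620 = €22,562
Total before cap: €225,620 + €22,562 = €248,182
Cap at €221,200: €248,182 exceeds the cap → €221,200

Total recovery: €221,200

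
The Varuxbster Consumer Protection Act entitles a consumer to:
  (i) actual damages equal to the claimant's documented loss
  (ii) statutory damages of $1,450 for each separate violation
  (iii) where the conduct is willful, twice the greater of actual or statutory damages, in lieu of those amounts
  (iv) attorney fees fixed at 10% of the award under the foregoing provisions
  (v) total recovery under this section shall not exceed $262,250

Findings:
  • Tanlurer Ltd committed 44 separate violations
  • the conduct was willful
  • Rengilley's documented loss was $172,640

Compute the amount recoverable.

$262,250

Statutory damages: 44 × $1,450 = $63,800
Greater of actual damages ($172,640) or statutory damages ($63,800): $172,640
Doubled: 2 × $172,640 = $345,280
Attorney fees: 10% of $345,280 = $34,528
Total before cap: $345,280 + $34,528 = $379,808
Cap at $262,250: $379,808 exceeds the cap → $262,250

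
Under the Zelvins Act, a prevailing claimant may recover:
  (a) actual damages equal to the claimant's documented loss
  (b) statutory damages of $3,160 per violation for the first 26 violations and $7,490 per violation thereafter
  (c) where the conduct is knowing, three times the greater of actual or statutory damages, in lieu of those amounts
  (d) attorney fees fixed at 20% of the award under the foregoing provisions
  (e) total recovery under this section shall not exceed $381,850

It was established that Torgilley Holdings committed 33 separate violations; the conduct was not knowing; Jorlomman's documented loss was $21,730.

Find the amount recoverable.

$187,584

First 26 violations: 26 × $3,160 = $82,160
Remaining violations: (33 − 26) × $7,490 = $52,430
Statutory damages: $82,160 + $52,430 = $134,590
Conduct not knowing: the in-lieu enhancement does not apply.
Actual plus statutory damages: $21,730 + $134,590 = $156,320
Attorney fees: 20% of $156,320 = $31,264
Total before cap: $156,320 + $31,264 = $187,584
Cap at $381,850: $187,584 is within the cap, no reduction.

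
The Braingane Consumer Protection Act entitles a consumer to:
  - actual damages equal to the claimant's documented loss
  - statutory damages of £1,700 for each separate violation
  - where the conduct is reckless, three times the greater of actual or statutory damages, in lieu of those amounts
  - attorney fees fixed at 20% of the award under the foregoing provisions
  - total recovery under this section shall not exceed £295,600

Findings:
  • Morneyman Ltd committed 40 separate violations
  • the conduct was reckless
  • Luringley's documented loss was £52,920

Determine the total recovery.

Statutory damages: 40 × £1,700 = £68,000
Greater of actual damages (£52,920) or statutory damages (£68,000): £68,000
Trebled: 3 × £68,000 = £204,000
Attorney fees: 20% of £204,000 = £40,800
Total before cap: £204,000 + £40,800 = £244,800
Cap at £295,600: £244,800 is within the cap, no reduction.

£244,800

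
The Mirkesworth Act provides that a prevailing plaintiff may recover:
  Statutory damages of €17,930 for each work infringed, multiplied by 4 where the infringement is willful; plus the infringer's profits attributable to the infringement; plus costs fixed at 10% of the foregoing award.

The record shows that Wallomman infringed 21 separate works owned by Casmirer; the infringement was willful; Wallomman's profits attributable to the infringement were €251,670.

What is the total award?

Statutory damages: 21 × €17,930 = €376,530
Multiplied by 4: 4 × €376,530 = €1,506,120
Combined award: €1,506,120 + €251,670 = €1,757,790
Costs: 10% of €1,757,790 = €175,779
Award plus costs: €1,757,790 + €175,779 = €1,933,569

€1,933,569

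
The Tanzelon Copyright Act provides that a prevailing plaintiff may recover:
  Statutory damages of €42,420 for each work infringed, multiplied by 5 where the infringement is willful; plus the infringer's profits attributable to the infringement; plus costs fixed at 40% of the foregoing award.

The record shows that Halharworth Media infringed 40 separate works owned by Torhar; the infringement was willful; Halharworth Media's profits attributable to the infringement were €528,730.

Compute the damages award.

€12,617,822

Statutory damages: 40 × €42,420 = €1,696,800
Multiplied by 5: 5 × €1,696,800 = €8,484,000
Combined award: €8,484,000 + €528,730 = €9,012,730
Costs: 40% of €9,012,730 = €3,605,092
Award plus costs: €9,012,730 + €3,605,092 = €12,617,822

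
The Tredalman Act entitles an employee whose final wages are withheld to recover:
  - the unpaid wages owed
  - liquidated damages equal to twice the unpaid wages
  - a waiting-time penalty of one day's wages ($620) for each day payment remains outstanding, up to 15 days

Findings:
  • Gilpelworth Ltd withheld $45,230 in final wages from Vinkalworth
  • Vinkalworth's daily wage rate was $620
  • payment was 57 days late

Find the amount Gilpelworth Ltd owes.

Doubled: 2 × $45,230 = $90,460
Penalty days: min(57, 15) = 15
Waiting-time penalty: 15 × $620 = $9,300
Total award: $45,230 + $90,460 + $9,300 = $144,990

$144,990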